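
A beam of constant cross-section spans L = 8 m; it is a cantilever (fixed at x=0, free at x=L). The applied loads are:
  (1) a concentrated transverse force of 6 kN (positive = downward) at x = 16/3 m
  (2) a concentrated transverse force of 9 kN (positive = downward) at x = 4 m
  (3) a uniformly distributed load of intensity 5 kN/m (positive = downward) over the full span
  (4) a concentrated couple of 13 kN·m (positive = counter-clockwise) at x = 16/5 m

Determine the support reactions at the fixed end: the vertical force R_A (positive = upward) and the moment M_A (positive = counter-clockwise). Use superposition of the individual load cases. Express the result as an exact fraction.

Load 1 — point force P=6 kN at a=16/3 m (b=L-a=8/3):
  R_A = P = 6 kN
  M_A = Pa = 6·(16/3) = 32 kN·m
Load 2 — point force P=9 kN at a=4 m (b=L-a=4):
  R_A = P = 9 kN
  M_A = Pa = 9·4 = 36 kN·m
Load 3 — uniform load w=5 kN/m over full span:
  R_A = wL = 5·8 = 40 kN
  M_A = wL²/2 = 5·8²/2 = 160 kN·m
Load 4 — applied couple M₀=13 kN·m at a=16/5 m (b=L-a=24/5):
  R_A = 0 kN
  M_A = -M₀ = -13 kN·m
Superposition: R_A = 55 kN, M_A = 215 kN·m

R_A = 55 kN, M_A = 215 kN·m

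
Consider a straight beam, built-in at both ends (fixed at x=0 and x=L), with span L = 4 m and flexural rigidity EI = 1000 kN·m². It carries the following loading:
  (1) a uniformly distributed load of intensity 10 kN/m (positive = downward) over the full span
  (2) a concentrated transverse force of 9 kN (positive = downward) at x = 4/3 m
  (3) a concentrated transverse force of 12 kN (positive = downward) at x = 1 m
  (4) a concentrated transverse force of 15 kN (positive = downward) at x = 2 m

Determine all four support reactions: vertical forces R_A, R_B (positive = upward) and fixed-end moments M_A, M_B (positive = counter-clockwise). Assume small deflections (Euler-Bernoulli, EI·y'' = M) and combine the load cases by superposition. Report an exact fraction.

R_A = 1063/24 kN, M_A = 395/12 kN·m, R_B = 761/24 kN, M_B = -103/4 kN·m

Load 1 — uniform load w=10 kN/m over full span:
  R_A = wL/2 = 10·4/2 = 20 kN
  M_A = wL²/12 = 10·4²/12 = 40/3 kN·m
  R_B = wL/2 = 10·4/2 = 20 kN
  M_B = -wL²/12 = -10·4²/12 = -40/3 kN·m
Load 2 — point force P=9 kN at a=4/3 m (b=L-a=8/3):
  R_A = Pb²(3a+b)/L³ = 9·(8/3)²·(3·(4/3)+(8/3))/4³ = 20/3 kN
  M_A = Pab²/L² = 9·(4/3)·(8/3)²/4² = 16/3 kN·m
  R_B = Pa²(a+3b)/L³ = 9·(4/3)²·((4/3)+3·(8/3))/4³ = 7/3 kN
  M_B = -Pa²b/L² = -9·(4/3)²·(8/3)/4² = -8/3 kN·m
Load 3 — point force P=12 kN at a=1 m (b=L-a=3):
  R_A = Pb²(3a+b)/L³ = 12·3²·(3·1+3)/4³ = 81/8 kN
  M_A = Pab²/L² = 12·1·3²/4² = 27/4 kN·m
  R_B = Pa²(a+3b)/L³ = 12·1²·(1+3·3)/4³ = 15/8 kN
  M_B = -Pa²b/L² = -12·1²·3/4² = -9/4 kN·m
Load 4 — point force P=15 kN at a=2 m (b=L-a=2):
  R_A = Pb²(3a+b)/L³ = 15·2²·(3·2+2)/4³ = 15/2 kN
  M_A = Pab²/L² = 15·2·2²/4² = 15/2 kN·m
  R_B = Pa²(a+3b)/L³ = 15·2²·(2+3·2)/4³ = 15/2 kN
  M_B = -Pa²b/L² = -15·2²·2/4² = -15/2 kN·m
Superposition: R_A = 1063/24 kN, M_A = 395/12 kN·m, R_B = 761/24 kN, M_B = -103/4 kN·m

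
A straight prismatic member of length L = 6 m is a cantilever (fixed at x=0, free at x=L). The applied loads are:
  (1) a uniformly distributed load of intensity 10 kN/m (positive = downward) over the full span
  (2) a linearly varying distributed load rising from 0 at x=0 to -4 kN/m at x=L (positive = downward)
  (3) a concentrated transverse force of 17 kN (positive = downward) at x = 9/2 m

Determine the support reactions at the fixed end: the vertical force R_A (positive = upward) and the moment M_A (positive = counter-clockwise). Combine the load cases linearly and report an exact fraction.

R_A = 65 kN, M_A = 417/2 kN·m

Load 1 — uniform load w=10 kN/m over full span:
  R_A = wL = 10·6 = 60 kN
  M_A = wL²/2 = 10·6²/2 = 180 kN·m
Load 2 — triangular load w₀=-4 kN/m (0→w₀ over full span):
  R_A = w₀L/2 = (-4)·6/2 = -12 kN
  M_A = w₀L²/3 = (-4)·6²/3 = -48 kN·m
Load 3 — point force P=17 kN at a=9/2 m (b=L-a=3/2):
  R_A = P = 17 kN
  M_A = Pa = 17·(9/2) = 153/2 kN·m
Superposition: R_A = 65 kN, M_A = 417/2 kN·m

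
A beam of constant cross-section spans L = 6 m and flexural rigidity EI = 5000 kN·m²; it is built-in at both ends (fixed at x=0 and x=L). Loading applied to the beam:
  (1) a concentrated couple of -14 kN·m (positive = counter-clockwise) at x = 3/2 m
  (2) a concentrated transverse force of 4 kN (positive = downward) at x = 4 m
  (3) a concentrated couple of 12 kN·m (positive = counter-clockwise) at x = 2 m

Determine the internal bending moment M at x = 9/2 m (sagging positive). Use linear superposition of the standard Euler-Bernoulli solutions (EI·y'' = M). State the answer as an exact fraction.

M(9/2) = 65/144 kN·m

Load 1 — applied couple M₀=-14 kN·m at a=3/2 m (b=L-a=9/2):
  M_1 = R_Ax - M_A - M₀  [x>a] with R_A=-21/8, M_A=21/8 = (-21/8)·(9/2) - (21/8) - (-14) = -7/16 kN·m
Load 2 — point force P=4 kN at a=4 m (b=L-a=2):
  M_2 = Pa²(a+3b)(L-x)/L³ - Pa²b/L²  [x>a] = 4·4²·(4+3·2)·(6-(9/2))/6³ - 4·4²·2/6² = 8/9 kN·m
Load 3 — applied couple M₀=12 kN·m at a=2 m (b=L-a=4):
  M_3 = R_Ax - M_A - M₀  [x>a] with R_A=8/3, M_A=0 = (8/3)·(9/2) - 0 - 12 = 0 kN·m
Superposition: M = Σ M_i = 65/144 kN·m ≈ 0.451389 kN·m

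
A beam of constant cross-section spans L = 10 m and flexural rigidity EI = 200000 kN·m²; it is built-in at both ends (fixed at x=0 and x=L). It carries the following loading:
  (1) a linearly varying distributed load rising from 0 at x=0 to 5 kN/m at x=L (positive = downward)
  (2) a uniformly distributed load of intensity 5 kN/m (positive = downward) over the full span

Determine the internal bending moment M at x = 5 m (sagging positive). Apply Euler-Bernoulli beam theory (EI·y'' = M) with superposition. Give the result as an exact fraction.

M(5) = 125/4 kN·m

Load 1 — triangular load w₀=5 kN/m (0→w₀ over full span):
  M_1 = 3w₀Lx/20 - w₀L²/30 - w₀x³/(6L) = 3·5·10·5/20 - 5·10²/30 - 5·5³/(6·10) = 125/12 kN·m
Load 2 — uniform load w=5 kN/m over full span:
  M_2 = wLx/2 - wL²/12 - wx²/2 = 5·10·5/2 - 5·10²/12 - 5·5²/2 = 125/6 kN·m
Superposition: M = Σ M_i = 125/4 kN·m ≈ 31.250000 kN·m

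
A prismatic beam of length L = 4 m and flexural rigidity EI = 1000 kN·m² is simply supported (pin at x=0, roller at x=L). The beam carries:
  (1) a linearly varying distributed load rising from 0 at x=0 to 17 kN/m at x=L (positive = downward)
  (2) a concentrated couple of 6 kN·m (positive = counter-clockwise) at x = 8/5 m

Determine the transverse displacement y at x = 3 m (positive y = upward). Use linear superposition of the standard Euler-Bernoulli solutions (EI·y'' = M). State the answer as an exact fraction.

y(3) = -46183/2400000 m

Load 1 — triangular load w₀=17 kN/m (0→w₀ over full span):
  y_1 = -w₀x(7L⁴-10L²x²+3x⁴)/(360LEI) = -17·3·(7·4⁴-10·4²·3²+3·3⁴)/(360·4·1000) = -2023/96000 m
Load 2 — applied couple M₀=6 kN·m at a=8/5 m (b=L-a=12/5):
  y_2 = (M₀x³/(6L)-M₀(x-a)²/2+C₁x)/EI  [x>a] with C₁=M₀(3b²-L²)/(6L)=8/25 = (6·3³/(6·4)-6·(3-(8/5))²/2+(8/25)·3)/1000 = 183/100000 m
Superposition: y = Σ y_i = -46183/2400000 m ≈ -0.019243 m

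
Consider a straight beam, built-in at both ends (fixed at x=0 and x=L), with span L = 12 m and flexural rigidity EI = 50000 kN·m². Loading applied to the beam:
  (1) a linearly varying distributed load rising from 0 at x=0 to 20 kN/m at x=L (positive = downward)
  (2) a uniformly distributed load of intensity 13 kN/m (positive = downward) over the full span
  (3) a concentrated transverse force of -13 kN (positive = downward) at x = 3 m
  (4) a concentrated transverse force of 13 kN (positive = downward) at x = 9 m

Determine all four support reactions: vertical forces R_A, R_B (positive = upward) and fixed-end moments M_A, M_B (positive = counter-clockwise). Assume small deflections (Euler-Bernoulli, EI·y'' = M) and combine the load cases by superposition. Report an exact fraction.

R_A = 1681/16 kN, M_A = 1899/8 kN·m, R_B = 2735/16 kN, M_B = -2517/8 kN·m

Load 1 — triangular load w₀=20 kN/m (0→w₀ over full span):
  R_A = 3w₀L/20 = 3·20·12/20 = 36 kN
  M_A = w₀L²/30 = 20·12²/30 = 96 kN·m
  R_B = 7w₀L/20 = 7·20·12/20 = 84 kN
  M_B = -w₀L²/20 = -20·12²/20 = -144 kN·m
Load 2 — uniform load w=13 kN/m over full span:
  R_A = wL/2 = 13·12/2 = 78 kN
  M_A = wL²/12 = 13·12²/12 = 156 kN·m
  R_B = wL/2 = 13·12/2 = 78 kN
  M_B = -wL²/12 = -13·12²/12 = -156 kN·m
Load 3 — point force P=-13 kN at a=3 m (b=L-a=9):
  R_A = Pb²(3a+b)/L³ = (-13)·9²·(3·3+9)/12³ = -351/32 kN
  M_A = Pab²/L² = (-13)·3·9²/12² = -351/16 kN·m
  R_B = Pa²(a+3b)/L³ = (-13)·3²·(3+3·9)/12³ = -65/32 kN
  M_B = -Pa²b/L² = -(-13)·3²·9/12² = 117/16 kN·m
Load 4 — point force P=13 kN at a=9 m (b=L-a=3):
  R_A = Pb²(3a+b)/L³ = 13·3²·(3·9+3)/12³ = 65/32 kN
  M_A = Pab²/L² = 13·9·3²/12² = 117/16 kN·m
  R_B = Pa²(a+3b)/L³ = 13·9²·(9+3·3)/12³ = 351/32 kN
  M_B = -Pa²b/L² = -13·9²·3/12² = -351/16 kN·m
Superposition: R_A = 1681/16 kN, M_A = 1899/8 kN·m, R_B = 2735/16 kN, M_B = -2517/8 kN·m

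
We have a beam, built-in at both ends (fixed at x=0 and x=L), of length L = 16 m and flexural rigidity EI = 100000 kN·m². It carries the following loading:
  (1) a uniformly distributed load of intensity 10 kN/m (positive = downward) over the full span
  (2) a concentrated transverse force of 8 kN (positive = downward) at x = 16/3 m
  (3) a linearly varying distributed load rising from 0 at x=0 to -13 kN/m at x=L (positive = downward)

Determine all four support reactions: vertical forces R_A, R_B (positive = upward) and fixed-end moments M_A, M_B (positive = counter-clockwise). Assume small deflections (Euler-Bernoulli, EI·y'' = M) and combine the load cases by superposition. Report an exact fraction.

Load 1 — uniform load w=10 kN/m over full span:
  R_A = wL/2 = 10·16/2 = 80 kN
  M_A = wL²/12 = 10·16²/12 = 640/3 kN·m
  R_B = wL/2 = 10·16/2 = 80 kN
  M_B = -wL²/12 = -10·16²/12 = -640/3 kN·m
Load 2 — point force P=8 kN at a=16/3 m (b=L-a=32/3):
  R_A = Pb²(3a+b)/L³ = 8·(32/3)²·(3·(16/3)+(32/3))/16³ = 160/27 kN
  M_A = Pab²/L² = 8·(16/3)·(32/3)²/16² = 512/27 kN·m
  R_B = Pa²(a+3b)/L³ = 8·(16/3)²·((16/3)+3·(32/3))/16³ = 56/27 kN
  M_B = -Pa²b/L² = -8·(16/3)²·(32/3)/16² = -256/27 kN·m
Load 3 — triangular load w₀=-13 kN/m (0→w₀ over full span):
  R_A = 3w₀L/20 = 3·(-13)·16/20 = -156/5 kN
  M_A = w₀L²/30 = (-13)·16²/30 = -1664/15 kN·m
  R_B = 7w₀L/20 = 7·(-13)·16/20 = -364/5 kN
  M_B = -w₀L²/20 = -(-13)·16²/20 = 832/5 kN·m
Superposition: R_A = 7388/135 kN, M_A = 16384/135 kN·m, R_B = 1252/135 kN, M_B = -7616/135 kN·m

R_A = 7388/135 kN, M_A = 16384/135 kN·m, R_B = 1252/135 kN, M_B = -7616/135 kN·m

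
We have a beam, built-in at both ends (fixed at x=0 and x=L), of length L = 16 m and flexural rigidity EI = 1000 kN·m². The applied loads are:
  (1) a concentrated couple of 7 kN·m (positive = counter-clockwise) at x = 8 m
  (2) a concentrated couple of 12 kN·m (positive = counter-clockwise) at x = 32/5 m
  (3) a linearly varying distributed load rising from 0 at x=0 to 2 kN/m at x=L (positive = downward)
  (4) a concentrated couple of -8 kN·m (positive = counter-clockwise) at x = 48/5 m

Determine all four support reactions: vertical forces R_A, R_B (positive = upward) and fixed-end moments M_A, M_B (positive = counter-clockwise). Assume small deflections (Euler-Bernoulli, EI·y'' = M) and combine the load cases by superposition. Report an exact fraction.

R_A = 4653/800 kN, M_A = 5309/300 kN·m, R_B = 8147/800 kN, M_B = -2097/100 kN·m

Load 1 — applied couple M₀=7 kN·m at a=8 m (b=L-a=8):
  R_A = 6M₀ab/L³ = 6·7·8·8/16³ = 21/32 kN
  M_A = M₀b(2a-b)/L² = 7·8·(2·8-8)/16² = 7/4 kN·m
  R_B = -6M₀ab/L³ = -6·7·8·8/16³ = -21/32 kN
  M_B = M₀a(2b-a)/L² = 7·8·(2·8-8)/16² = 7/4 kN·m
Load 2 — applied couple M₀=12 kN·m at a=32/5 m (b=L-a=48/5):
  R_A = 6M₀ab/L³ = 6·12·(32/5)·(48/5)/16³ = 27/25 kN
  M_A = M₀b(2a-b)/L² = 12·(48/5)·(2·(32/5)-(48/5))/16² = 36/25 kN·m
  R_B = -6M₀ab/L³ = -6·12·(32/5)·(48/5)/16³ = -27/25 kN
  M_B = M₀a(2b-a)/L² = 12·(32/5)·(2·(48/5)-(32/5))/16² = 96/25 kN·m
Load 3 — triangular load w₀=2 kN/m (0→w₀ over full span):
  R_A = 3w₀L/20 = 3·2·16/20 = 24/5 kN
  M_A = w₀L²/30 = 2·16²/30 = 256/15 kN·m
  R_B = 7w₀L/20 = 7·2·16/20 = 56/5 kN
  M_B = -w₀L²/20 = -2·16²/20 = -128/5 kN·m
Load 4 — applied couple M₀=-8 kN·m at a=48/5 m (b=L-a=32/5):
  R_A = 6M₀ab/L³ = 6·(-8)·(48/5)·(32/5)/16³ = -18/25 kN
  M_A = M₀b(2a-b)/L² = (-8)·(32/5)·(2·(48/5)-(32/5))/16² = -64/25 kN·m
  R_B = -6M₀ab/L³ = -6·(-8)·(48/5)·(32/5)/16³ = 18/25 kN
  M_B = M₀a(2b-a)/L² = (-8)·(48/5)·(2·(32/5)-(48/5))/16² = -24/25 kN·m
Superposition: R_A = 4653/800 kN, M_A = 5309/300 kN·m, R_B = 8147/800 kN, M_B = -2097/100 kN·m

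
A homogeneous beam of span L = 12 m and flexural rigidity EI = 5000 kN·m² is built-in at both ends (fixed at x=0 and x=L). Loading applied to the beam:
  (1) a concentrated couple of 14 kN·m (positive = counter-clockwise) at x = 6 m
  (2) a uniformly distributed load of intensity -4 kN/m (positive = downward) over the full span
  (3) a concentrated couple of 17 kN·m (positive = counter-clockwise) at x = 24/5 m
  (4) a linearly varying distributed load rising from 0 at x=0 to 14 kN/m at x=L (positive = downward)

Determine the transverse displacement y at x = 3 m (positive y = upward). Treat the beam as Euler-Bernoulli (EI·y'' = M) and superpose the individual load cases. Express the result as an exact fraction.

y(3) = -6219/400000 m

Load 1 — applied couple M₀=14 kN·m at a=6 m (b=L-a=6):
  y_1 = (R_Ax³/6 - M_Ax²/2)/EI  [x≤a] with R_A=7/4, M_A=7/2 = ((7/4)·3³/6 - (7/2)·3²/2)/5000 = -63/40000 m
Load 2 — uniform load w=-4 kN/m over full span:
  y_2 = -wx²(L-x)²/(24EI) = -(-4)·3²·(12-3)²/(24·5000) = 243/10000 m
Load 3 — applied couple M₀=17 kN·m at a=24/5 m (b=L-a=36/5):
  y_3 = (R_Ax³/6 - M_Ax²/2)/EI  [x≤a] with R_A=51/25, M_A=51/25 = ((51/25)·3³/6 - (51/25)·3²/2)/5000 = 0 m
Load 4 — triangular load w₀=14 kN/m (0→w₀ over full span):
  y_4 = -w₀x²(L-x)²(x+2L)/(120LEI) = -14·3²·(12-3)²·(3+2·12)/(120·12·5000) = -15309/400000 m
Superposition: y = Σ y_i = -6219/400000 m ≈ -0.015548 m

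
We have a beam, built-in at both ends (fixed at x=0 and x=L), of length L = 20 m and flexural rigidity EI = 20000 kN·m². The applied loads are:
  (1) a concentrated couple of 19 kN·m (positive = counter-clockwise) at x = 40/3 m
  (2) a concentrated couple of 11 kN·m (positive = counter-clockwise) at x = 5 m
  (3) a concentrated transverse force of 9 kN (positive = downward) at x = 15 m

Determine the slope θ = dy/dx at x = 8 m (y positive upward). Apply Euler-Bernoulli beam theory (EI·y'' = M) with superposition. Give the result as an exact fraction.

Load 1 — applied couple M₀=19 kN·m at a=40/3 m (b=L-a=20/3):
  θ_1 = (R_Ax²/2 - M_Ax)/EI  [x≤a] with R_A=19/15, M_A=19/3 = ((19/15)·8²/2 - (19/3)·8)/20000 = -19/37500 rad
Load 2 — applied couple M₀=11 kN·m at a=5 m (b=L-a=15):
  θ_2 = (R_Ax²/2 - M_Ax - M₀(x-a))/EI  [x>a] with R_A=99/160, M_A=-33/16 = ((99/160)·8²/2 - (-33/16)·8 - 11·(8-5))/20000 = 33/200000 rad
Load 3 — point force P=9 kN at a=15 m (b=L-a=5):
  θ_3 = -Pb²x(2aL-(3a+b)x)/(2L³EI)  [x≤a] = -9·5²·8·(2·15·20-(3·15+5)·8)/(2·20³·20000) = -9/8000 rad
Superposition: θ = Σ θ_i = -11/7500 rad ≈ -0.001467 rad

θ(8) = -11/7500 rad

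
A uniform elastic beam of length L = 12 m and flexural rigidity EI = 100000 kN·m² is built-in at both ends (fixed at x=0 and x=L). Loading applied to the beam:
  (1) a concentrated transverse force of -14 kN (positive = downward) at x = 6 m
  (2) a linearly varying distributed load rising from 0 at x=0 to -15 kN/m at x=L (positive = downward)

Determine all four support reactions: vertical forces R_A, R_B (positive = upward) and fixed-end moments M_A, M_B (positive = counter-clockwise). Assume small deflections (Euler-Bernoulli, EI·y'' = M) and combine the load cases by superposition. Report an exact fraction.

R_A = -34 kN, M_A = -93 kN·m, R_B = -70 kN, M_B = 129 kN·m

Load 1 — point force P=-14 kN at a=6 m (b=L-a=6):
  R_A = Pb²(3a+b)/L³ = (-14)·6²·(3·6+6)/12³ = -7 kN
  M_A = Pab²/L² = (-14)·6·6²/12² = -21 kN·m
  R_B = Pa²(a+3b)/L³ = (-14)·6²·(6+3·6)/12³ = -7 kN
  M_B = -Pa²b/L² = -(-14)·6²·6/12² = 21 kN·m
Load 2 — triangular load w₀=-15 kN/m (0→w₀ over full span):
  R_A = 3w₀L/20 = 3·(-15)·12/20 = -27 kN
  M_A = w₀L²/30 = (-15)·12²/30 = -72 kN·m
  R_B = 7w₀L/20 = 7·(-15)·12/20 = -63 kN
  M_B = -w₀L²/20 = -(-15)·12²/20 = 108 kN·m
Superposition: R_A = -34 kN, M_A = -93 kN·m, R_B = -70 kN, M_B = 129 kN·m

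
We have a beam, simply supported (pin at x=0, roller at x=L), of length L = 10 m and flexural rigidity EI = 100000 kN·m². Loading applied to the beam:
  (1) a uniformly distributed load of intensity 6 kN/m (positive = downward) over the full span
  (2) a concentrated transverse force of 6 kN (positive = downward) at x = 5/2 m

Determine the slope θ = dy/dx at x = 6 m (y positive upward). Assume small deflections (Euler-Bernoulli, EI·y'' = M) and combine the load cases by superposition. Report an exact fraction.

θ(6) = 1367/1600000 rad

Load 1 — uniform load w=6 kN/m over full span:
  θ_1 = -w(L³-6Lx²+4x³)/(24EI) = -6·(10³-6·10·6²+4·6³)/(24·100000) = 37/50000 rad
Load 2 — point force P=6 kN at a=5/2 m (b=L-a=15/2):
  θ_2 = -Pa(2L²-6Lx+3x²+a²)/(6LEI)  [x>a] = -6·(5/2)·(2·10²-6·10·6+3·6²+(5/2)²)/(6·10·100000) = 183/1600000 rad
Superposition: θ = Σ θ_i = 1367/1600000 rad ≈ 0.000854 rad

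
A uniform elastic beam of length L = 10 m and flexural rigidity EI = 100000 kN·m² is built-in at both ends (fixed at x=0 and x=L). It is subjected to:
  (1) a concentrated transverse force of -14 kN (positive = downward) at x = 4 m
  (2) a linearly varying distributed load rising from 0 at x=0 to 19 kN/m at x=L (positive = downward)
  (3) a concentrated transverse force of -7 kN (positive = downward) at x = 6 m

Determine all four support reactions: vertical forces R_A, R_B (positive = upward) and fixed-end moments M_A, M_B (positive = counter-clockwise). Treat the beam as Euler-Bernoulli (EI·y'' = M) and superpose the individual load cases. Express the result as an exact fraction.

R_A = 4241/250 kN, M_A = 2734/75 kN·m, R_B = 14259/250 kN, M_B = -1787/25 kN·m

Load 1 — point force P=-14 kN at a=4 m (b=L-a=6):
  R_A = Pb²(3a+b)/L³ = (-14)·6²·(3·4+6)/10³ = -1134/125 kN
  M_A = Pab²/L² = (-14)·4·6²/10² = -504/25 kN·m
  R_B = Pa²(a+3b)/L³ = (-14)·4²·(4+3·6)/10³ = -616/125 kN
  M_B = -Pa²b/L² = -(-14)·4²·6/10² = 336/25 kN·m
Load 2 — triangular load w₀=19 kN/m (0→w₀ over full span):
  R_A = 3w₀L/20 = 3·19·10/20 = 57/2 kN
  M_A = w₀L²/30 = 19·10²/30 = 190/3 kN·m
  R_B = 7w₀L/20 = 7·19·10/20 = 133/2 kN
  M_B = -w₀L²/20 = -19·10²/20 = -95 kN·m
Load 3 — point force P=-7 kN at a=6 m (b=L-a=4):
  R_A = Pb²(3a+b)/L³ = (-7)·4²·(3·6+4)/10³ = -308/125 kN
  M_A = Pab²/L² = (-7)·6·4²/10² = -168/25 kN·m
  R_B = Pa²(a+3b)/L³ = (-7)·6²·(6+3·4)/10³ = -567/125 kN
  M_B = -Pa²b/L² = -(-7)·6²·4/10² = 252/25 kN·m
Superposition: R_A = 4241/250 kN, M_A = 2734/75 kN·m, R_B = 14259/250 kN, M_B = -1787/25 kN·m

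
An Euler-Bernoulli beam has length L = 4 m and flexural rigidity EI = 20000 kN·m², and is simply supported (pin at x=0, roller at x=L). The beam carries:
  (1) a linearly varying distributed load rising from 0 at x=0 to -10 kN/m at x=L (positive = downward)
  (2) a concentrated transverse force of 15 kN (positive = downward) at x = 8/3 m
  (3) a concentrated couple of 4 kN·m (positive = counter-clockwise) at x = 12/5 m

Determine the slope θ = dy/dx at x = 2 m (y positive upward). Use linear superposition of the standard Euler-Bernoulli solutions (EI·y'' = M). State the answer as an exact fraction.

Load 1 — triangular load w₀=-10 kN/m (0→w₀ over full span):
  θ_1 = -w₀(7L⁴-30L²x²+15x⁴)/(360LEI) = -(-10)·(7·4⁴-30·4²·2²+15·2⁴)/(360·4·20000) = 7/180000 rad
Load 2 — point force P=15 kN at a=8/3 m (b=L-a=4/3):
  θ_2 = -Pb(L²-b²-3x²)/(6LEI)  [x≤a] = -15·(4/3)·(4²-(4/3)²-3·2²)/(6·4·20000) = -1/10800 rad
Load 3 — applied couple M₀=4 kN·m at a=12/5 m (b=L-a=8/5):
  θ_3 = (M₀x²/(2L)+C₁)/EI  [x≤a] with C₁=M₀(3b²-L²)/(6L)=-104/75 = (4·2²/(2·4)+(-104/75))/20000 = 23/750000 rad
Superposition: θ = Σ θ_i = -311/13500000 rad ≈ -0.000023 rad

θ(2) = -311/13500000 rad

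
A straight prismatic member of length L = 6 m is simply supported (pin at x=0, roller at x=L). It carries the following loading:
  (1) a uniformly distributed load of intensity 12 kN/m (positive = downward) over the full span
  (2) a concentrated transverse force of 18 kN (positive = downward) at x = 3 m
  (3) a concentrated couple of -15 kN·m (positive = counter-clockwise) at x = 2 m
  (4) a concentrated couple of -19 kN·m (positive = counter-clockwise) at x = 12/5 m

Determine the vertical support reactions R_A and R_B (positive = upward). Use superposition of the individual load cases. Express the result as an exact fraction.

Load 1 — uniform load w=12 kN/m over full span:
  R_A = wL/2 = 12·6/2 = 36 kN
  R_B = wL/2 = 12·6/2 = 36 kN
Load 2 — point force P=18 kN at a=3 m (b=L-a=3):
  R_A = Pb/L = 18·3/6 = 9 kN
  R_B = Pa/L = 18·3/6 = 9 kN
Load 3 — applied couple M₀=-15 kN·m at a=2 m (b=L-a=4):
  R_A = M₀/L = (-15)/6 = -5/2 kN
  R_B = -M₀/L = -(-15)/6 = 5/2 kN
Load 4 — applied couple M₀=-19 kN·m at a=12/5 m (b=L-a=18/5):
  R_A = M₀/L = (-19)/6 = -19/6 kN
  R_B = -M₀/L = -(-19)/6 = 19/6 kN
Superposition: R_A = 118/3 kN, R_B = 152/3 kN

R_A = 118/3 kN, R_B = 152/3 kN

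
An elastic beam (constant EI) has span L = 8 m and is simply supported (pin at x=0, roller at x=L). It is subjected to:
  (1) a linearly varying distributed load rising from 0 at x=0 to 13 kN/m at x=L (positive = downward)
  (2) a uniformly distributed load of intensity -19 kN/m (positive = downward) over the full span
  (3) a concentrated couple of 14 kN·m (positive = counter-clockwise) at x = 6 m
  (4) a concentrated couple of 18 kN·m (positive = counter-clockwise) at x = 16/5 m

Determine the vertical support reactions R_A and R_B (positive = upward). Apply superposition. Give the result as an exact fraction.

Load 1 — triangular load w₀=13 kN/m (0→w₀ over full span):
  R_A = w₀L/6 = 13·8/6 = 52/3 kN
  R_B = w₀L/3 = 13·8/3 = 104/3 kN
Load 2 — uniform load w=-19 kN/m over full span:
  R_A = wL/2 = (-19)·8/2 = -76 kN
  R_B = wL/2 = (-19)·8/2 = -76 kN
Load 3 — applied couple M₀=14 kN·m at a=6 m (b=L-a=2):
  R_A = M₀/L = 14/8 = 7/4 kN
  R_B = -M₀/L = -14/8 = -7/4 kN
Load 4 — applied couple M₀=18 kN·m at a=16/5 m (b=L-a=24/5):
  R_A = M₀/L = 18/8 = 9/4 kN
  R_B = -M₀/L = -18/8 = -9/4 kN
Superposition: R_A = -164/3 kN, R_B = -136/3 kN

R_A = -164/3 kN, R_B = -136/3 kN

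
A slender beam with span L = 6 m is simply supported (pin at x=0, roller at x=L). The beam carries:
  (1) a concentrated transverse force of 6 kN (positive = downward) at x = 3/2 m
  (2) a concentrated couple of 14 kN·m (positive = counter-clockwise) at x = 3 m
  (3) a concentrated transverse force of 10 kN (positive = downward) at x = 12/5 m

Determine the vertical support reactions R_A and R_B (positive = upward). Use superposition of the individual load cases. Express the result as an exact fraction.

R_A = 77/6 kN, R_B = 19/6 kN

Load 1 — point force P=6 kN at a=3/2 m (b=L-a=9/2):
  R_A = Pb/L = 6·(9/2)/6 = 9/2 kN
  R_B = Pa/L = 6·(3/2)/6 = 3/2 kN
Load 2 — applied couple M₀=14 kN·m at a=3 m (b=L-a=3):
  R_A = M₀/L = 14/6 = 7/3 kN
  R_B = -M₀/L = -14/6 = -7/3 kN
Load 3 — point force P=10 kN at a=12/5 m (b=L-a=18/5):
  R_A = Pb/L = 10·(18/5)/6 = 6 kN
  R_B = Pa/L = 10·(12/5)/6 = 4 kN
Superposition: R_A = 77/6 kN, R_B = 19/6 kN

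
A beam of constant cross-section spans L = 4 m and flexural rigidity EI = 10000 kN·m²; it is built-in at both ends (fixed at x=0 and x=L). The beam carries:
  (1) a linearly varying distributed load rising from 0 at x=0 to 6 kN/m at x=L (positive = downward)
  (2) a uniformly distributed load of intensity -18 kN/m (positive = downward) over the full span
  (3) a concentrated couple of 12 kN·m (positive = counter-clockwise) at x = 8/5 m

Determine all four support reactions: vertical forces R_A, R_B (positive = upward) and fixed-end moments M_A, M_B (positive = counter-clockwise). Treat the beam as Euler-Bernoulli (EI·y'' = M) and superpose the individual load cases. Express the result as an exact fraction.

R_A = -702/25 kN, M_A = -484/25 kN·m, R_B = -798/25 kN, M_B = 576/25 kN·m

Load 1 — triangular load w₀=6 kN/m (0→w₀ over full span):
  R_A = 3w₀L/20 = 3·6·4/20 = 18/5 kN
  M_A = w₀L²/30 = 6·4²/30 = 16/5 kN·m
  R_B = 7w₀L/20 = 7·6·4/20 = 42/5 kN
  M_B = -w₀L²/20 = -6·4²/20 = -24/5 kN·m
Load 2 — uniform load w=-18 kN/m over full span:
  R_A = wL/2 = (-18)·4/2 = -36 kN
  M_A = wL²/12 = (-18)·4²/12 = -24 kN·m
  R_B = wL/2 = (-18)·4/2 = -36 kN
  M_B = -wL²/12 = -(-18)·4²/12 = 24 kN·m
Load 3 — applied couple M₀=12 kN·m at a=8/5 m (b=L-a=12/5):
  R_A = 6M₀ab/L³ = 6·12·(8/5)·(12/5)/4³ = 108/25 kN
  M_A = M₀b(2a-b)/L² = 12·(12/5)·(2·(8/5)-(12/5))/4² = 36/25 kN·m
  R_B = -6M₀ab/L³ = -6·12·(8/5)·(12/5)/4³ = -108/25 kN
  M_B = M₀a(2b-a)/L² = 12·(8/5)·(2·(12/5)-(8/5))/4² = 96/25 kN·m
Superposition: R_A = -702/25 kN, M_A = -484/25 kN·m, R_B = -798/25 kN, M_B = 576/25 kN·m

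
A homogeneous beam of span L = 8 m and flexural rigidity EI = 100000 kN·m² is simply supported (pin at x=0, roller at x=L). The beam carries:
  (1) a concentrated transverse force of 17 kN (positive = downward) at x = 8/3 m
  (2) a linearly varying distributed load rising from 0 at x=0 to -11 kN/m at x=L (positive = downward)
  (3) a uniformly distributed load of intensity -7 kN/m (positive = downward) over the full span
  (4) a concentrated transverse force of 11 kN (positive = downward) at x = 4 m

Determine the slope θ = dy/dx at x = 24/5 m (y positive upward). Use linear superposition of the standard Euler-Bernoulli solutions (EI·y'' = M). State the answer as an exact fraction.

θ(24/5) = -413653/1265625000 rad

Load 1 — point force P=17 kN at a=8/3 m (b=L-a=16/3):
  θ_1 = -Pa(2L²-6Lx+3x²+a²)/(6LEI)  [x>a] = -17·(8/3)·(2·8²-6·8·(24/5)+3·(24/5)²+(8/3)²)/(6·8·100000) = 1564/6328125 rad
Load 2 — triangular load w₀=-11 kN/m (0→w₀ over full span):
  θ_2 = -w₀(7L⁴-30L²x²+15x⁴)/(360LEI) = -(-11)·(7·8⁴-30·8²·(24/5)²+15·(24/5)⁴)/(360·8·100000) = -5104/17578125 rad
Load 3 — uniform load w=-7 kN/m over full span:
  θ_3 = -w(L³-6Lx²+4x³)/(24EI) = -(-7)·(8³-6·8·(24/5)²+4·(24/5)³)/(24·100000) = -518/1171875 rad
Load 4 — point force P=11 kN at a=4 m (b=L-a=4):
  θ_4 = -Pa(2L²-6Lx+3x²+a²)/(6LEI)  [x>a] = -11·4·(2·8²-6·8·(24/5)+3·(24/5)²+4²)/(6·8·100000) = 99/625000 rad
Superposition: θ = Σ θ_i = -413653/1265625000 rad ≈ -0.000327 rad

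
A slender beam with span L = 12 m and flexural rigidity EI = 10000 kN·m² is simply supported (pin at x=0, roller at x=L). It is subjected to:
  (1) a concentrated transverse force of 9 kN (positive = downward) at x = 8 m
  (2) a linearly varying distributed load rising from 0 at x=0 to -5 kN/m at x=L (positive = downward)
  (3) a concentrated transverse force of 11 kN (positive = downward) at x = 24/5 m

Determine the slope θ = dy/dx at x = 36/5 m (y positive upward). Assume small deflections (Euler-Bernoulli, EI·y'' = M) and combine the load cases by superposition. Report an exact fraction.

θ(36/5) = 113/156250 rad

Load 1 — point force P=9 kN at a=8 m (b=L-a=4):
  θ_1 = -Pb(L²-b²-3x²)/(6LEI)  [x≤a] = -9·4·(12²-4²-3·(36/5)²)/(6·12·10000) = 43/31250 rad
Load 2 — triangular load w₀=-5 kN/m (0→w₀ over full span):
  θ_2 = -w₀(7L⁴-30L²x²+15x⁴)/(360LEI) = -(-5)·(7·12⁴-30·12²·(36/5)²+15·(36/5)⁴)/(360·12·10000) = -348/78125 rad
Load 3 — point force P=11 kN at a=24/5 m (b=L-a=36/5):
  θ_3 = -Pa(2L²-6Lx+3x²+a²)/(6LEI)  [x>a] = -11·(24/5)·(2·12²-6·12·(36/5)+3·(36/5)²+(24/5)²)/(6·12·10000) = 297/78125 rad
Superposition: θ = Σ θ_i = 113/156250 rad ≈ 0.000723 rad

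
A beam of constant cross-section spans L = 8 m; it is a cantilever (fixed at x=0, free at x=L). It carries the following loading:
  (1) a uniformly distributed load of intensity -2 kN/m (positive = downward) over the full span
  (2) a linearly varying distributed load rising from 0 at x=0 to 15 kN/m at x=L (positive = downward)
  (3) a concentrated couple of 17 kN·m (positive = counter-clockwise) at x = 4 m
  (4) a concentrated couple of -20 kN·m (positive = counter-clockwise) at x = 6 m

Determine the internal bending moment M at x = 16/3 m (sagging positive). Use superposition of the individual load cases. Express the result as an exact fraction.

Load 1 — uniform load w=-2 kN/m over full span:
  M_1 = -w(L-x)²/2 = -(-2)·(8-(16/3))²/2 = 64/9 kN·m
Load 2 — triangular load w₀=15 kN/m (0→w₀ over full span):
  M_2 = w₀Lx/2 - w₀L²/3 - w₀x³/(6L) = 15·8·(16/3)/2 - 15·8²/3 - 15·(16/3)³/(6·8) = -1280/27 kN·m
Load 3 — applied couple M₀=17 kN·m at a=4 m (b=L-a=4):
  M_3 = 0  [x>a] = 0 kN·m
Load 4 — applied couple M₀=-20 kN·m at a=6 m (b=L-a=2):
  M_4 = M₀  [x≤a] = (-20) = -20 kN·m
Superposition: M = Σ M_i = -1628/27 kN·m ≈ -60.296296 kN·m

M(16/3) = -1628/27 kN·m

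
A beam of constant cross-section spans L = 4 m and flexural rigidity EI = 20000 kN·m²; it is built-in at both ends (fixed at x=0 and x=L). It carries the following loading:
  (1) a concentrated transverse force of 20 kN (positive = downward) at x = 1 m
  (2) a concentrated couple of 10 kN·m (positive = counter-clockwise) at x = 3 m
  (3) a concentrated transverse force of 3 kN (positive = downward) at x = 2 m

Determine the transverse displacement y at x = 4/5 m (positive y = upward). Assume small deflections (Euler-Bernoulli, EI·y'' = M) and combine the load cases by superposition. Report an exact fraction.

y(4/5) = -409/2500000 m

Load 1 — point force P=20 kN at a=1 m (b=L-a=3):
  y_1 = -Pb²x²(3aL-(3a+b)x)/(6L³EI)  [x≤a] = -20·3²·(4/5)²·(3·1·4-(3·1+3)·(4/5))/(6·4³·20000) = -27/250000 m
Load 2 — applied couple M₀=10 kN·m at a=3 m (b=L-a=1):
  y_2 = (R_Ax³/6 - M_Ax²/2)/EI  [x≤a] with R_A=45/16, M_A=25/8 = ((45/16)·(4/5)³/6 - (25/8)·(4/5)²/2)/20000 = -19/500000 m
Load 3 — point force P=3 kN at a=2 m (b=L-a=2):
  y_3 = -Pb²x²(3aL-(3a+b)x)/(6L³EI)  [x≤a] = -3·2²·(4/5)²·(3·2·4-(3·2+2)·(4/5))/(6·4³·20000) = -11/625000 m
Superposition: y = Σ y_i = -409/2500000 m ≈ -0.000164 m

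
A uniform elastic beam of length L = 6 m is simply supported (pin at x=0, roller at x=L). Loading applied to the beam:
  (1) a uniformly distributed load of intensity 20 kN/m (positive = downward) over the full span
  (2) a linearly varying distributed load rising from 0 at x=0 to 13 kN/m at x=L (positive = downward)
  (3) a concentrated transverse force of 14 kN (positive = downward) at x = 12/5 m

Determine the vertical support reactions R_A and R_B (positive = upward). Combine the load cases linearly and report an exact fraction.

Load 1 — uniform load w=20 kN/m over full span:
  R_A = wL/2 = 20·6/2 = 60 kN
  R_B = wL/2 = 20·6/2 = 60 kN
Load 2 — triangular load w₀=13 kN/m (0→w₀ over full span):
  R_A = w₀L/6 = 13·6/6 = 13 kN
  R_B = w₀L/3 = 13·6/3 = 26 kN
Load 3 — point force P=14 kN at a=12/5 m (b=L-a=18/5):
  R_A = Pb/L = 14·(18/5)/6 = 42/5 kN
  R_B = Pa/L = 14·(12/5)/6 = 28/5 kN
Superposition: R_A = 407/5 kN, R_B = 458/5 kN

R_A = 407/5 kN, R_B = 458/5 kN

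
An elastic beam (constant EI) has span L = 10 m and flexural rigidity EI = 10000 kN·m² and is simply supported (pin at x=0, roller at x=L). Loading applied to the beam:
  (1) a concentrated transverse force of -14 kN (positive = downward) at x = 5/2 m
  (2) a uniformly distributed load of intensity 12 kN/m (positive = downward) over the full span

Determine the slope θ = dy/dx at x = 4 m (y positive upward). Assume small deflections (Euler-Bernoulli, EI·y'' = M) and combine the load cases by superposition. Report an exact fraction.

Load 1 — point force P=-14 kN at a=5/2 m (b=L-a=15/2):
  θ_1 = -Pa(2L²-6Lx+3x²+a²)/(6LEI)  [x>a] = -(-14)·(5/2)·(2·10²-6·10·4+3·4²+(5/2)²)/(6·10·10000) = 133/160000 rad
Load 2 — uniform load w=12 kN/m over full span:
  θ_2 = -w(L³-6Lx²+4x³)/(24EI) = -12·(10³-6·10·4²+4·4³)/(24·10000) = -37/2500 rad
Superposition: θ = Σ θ_i = -447/32000 rad ≈ -0.013969 rad

θ(4) = -447/32000 rad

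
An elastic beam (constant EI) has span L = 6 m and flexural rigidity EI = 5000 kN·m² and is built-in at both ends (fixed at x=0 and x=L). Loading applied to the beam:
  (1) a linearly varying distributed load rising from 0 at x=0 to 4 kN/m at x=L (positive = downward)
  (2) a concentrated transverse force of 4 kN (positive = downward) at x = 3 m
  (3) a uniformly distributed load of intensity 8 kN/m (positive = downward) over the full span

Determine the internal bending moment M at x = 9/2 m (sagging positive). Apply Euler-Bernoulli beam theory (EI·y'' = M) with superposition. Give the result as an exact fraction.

Load 1 — triangular load w₀=4 kN/m (0→w₀ over full span):
  M_1 = 3w₀Lx/20 - w₀L²/30 - w₀x³/(6L) = 3·4·6·(9/2)/20 - 4·6²/30 - 4·(9/2)³/(6·6) = 51/40 kN·m
Load 2 — point force P=4 kN at a=3 m (b=L-a=3):
  M_2 = Pa²(a+3b)(L-x)/L³ - Pa²b/L²  [x>a] = 4·3²·(3+3·3)·(6-(9/2))/6³ - 4·3²·3/6² = 0 kN·m
Load 3 — uniform load w=8 kN/m over full span:
  M_3 = wLx/2 - wL²/12 - wx²/2 = 8·6·(9/2)/2 - 8·6²/12 - 8·(9/2)²/2 = 3 kN·m
Superposition: M = Σ M_i = 171/40 kN·m ≈ 4.275000 kN·m

M(9/2) = 171/40 kN·m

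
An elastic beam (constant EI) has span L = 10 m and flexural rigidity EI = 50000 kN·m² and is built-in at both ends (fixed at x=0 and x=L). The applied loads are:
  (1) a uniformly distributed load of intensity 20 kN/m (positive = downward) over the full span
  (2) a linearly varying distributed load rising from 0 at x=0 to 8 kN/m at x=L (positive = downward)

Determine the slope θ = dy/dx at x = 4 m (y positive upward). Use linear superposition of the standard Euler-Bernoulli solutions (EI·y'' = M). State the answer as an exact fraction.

Load 1 — uniform load w=20 kN/m over full span:
  θ_1 = -wx(L-x)(L-2x)/(12EI) = -20·4·(10-4)·(10-2·4)/(12·50000) = -1/625 rad
Load 2 — triangular load w₀=8 kN/m (0→w₀ over full span):
  θ_2 = -w₀(2x(L-x)(L-2x)(x+2L)+x²(L-x)²)/(120LEI) = -8·(2·4·(10-4)·(10-2·4)·(4+2·10)+4²·(10-4)²)/(120·10·50000) = -6/15625 rad
Superposition: θ = Σ θ_i = -31/15625 rad ≈ -0.001984 rad

θ(4) = -31/15625 rad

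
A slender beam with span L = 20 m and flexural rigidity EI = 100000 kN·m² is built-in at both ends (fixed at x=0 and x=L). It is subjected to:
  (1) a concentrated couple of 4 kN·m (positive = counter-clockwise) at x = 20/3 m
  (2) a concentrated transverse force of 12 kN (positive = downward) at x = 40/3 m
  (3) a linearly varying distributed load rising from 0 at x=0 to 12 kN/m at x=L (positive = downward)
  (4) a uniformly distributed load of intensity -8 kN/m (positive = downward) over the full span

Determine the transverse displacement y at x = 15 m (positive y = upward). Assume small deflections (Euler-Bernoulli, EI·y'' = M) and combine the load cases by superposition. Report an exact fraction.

y(15) = 691/864000 m

Load 1 — applied couple M₀=4 kN·m at a=20/3 m (b=L-a=40/3):
  y_1 = (R_Ax³/6 - M_Ax²/2 - M₀(x-a)²/2)/EI  [x>a] with R_A=4/15, M_A=0 = ((4/15)·15³/6 - 0·15²/2 - 4·(15-(20/3))²/2)/100000 = 1/9000 m
Load 2 — point force P=12 kN at a=40/3 m (b=L-a=20/3):
  y_2 = -Pa²(L-x)²(3bL-(3b+a)(L-x))/(6L³EI)  [x>a] = -12·(40/3)²·(20-15)²·(3·(20/3)·20-(3·(20/3)+(40/3))·(20-15))/(6·20³·100000) = -7/2700 m
Load 3 — triangular load w₀=12 kN/m (0→w₀ over full span):
  y_3 = -w₀x²(L-x)²(x+2L)/(120LEI) = -12·15²·(20-15)²·(15+2·20)/(120·20·100000) = -99/6400 m
Load 4 — uniform load w=-8 kN/m over full span:
  y_4 = -wx²(L-x)²/(24EI) = -(-8)·15²·(20-15)²/(24·100000) = 3/160 m
Superposition: y = Σ y_i = 691/864000 m ≈ 0.000800 m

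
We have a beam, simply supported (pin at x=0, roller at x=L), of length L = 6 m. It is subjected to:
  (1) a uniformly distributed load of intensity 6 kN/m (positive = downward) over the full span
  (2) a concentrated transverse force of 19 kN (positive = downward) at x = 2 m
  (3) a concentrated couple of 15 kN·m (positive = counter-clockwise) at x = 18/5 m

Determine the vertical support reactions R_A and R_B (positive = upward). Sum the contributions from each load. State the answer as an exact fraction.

Load 1 — uniform load w=6 kN/m over full span:
  R_A = wL/2 = 6·6/2 = 18 kN
  R_B = wL/2 = 6·6/2 = 18 kN
Load 2 — point force P=19 kN at a=2 m (b=L-a=4):
  R_A = Pb/L = 19·4/6 = 38/3 kN
  R_B = Pa/L = 19·2/6 = 19/3 kN
Load 3 — applied couple M₀=15 kN·m at a=18/5 m (b=L-a=12/5):
  R_A = M₀/L = 15/6 = 5/2 kN
  R_B = -M₀/L = -15/6 = -5/2 kN
Superposition: R_A = 199/6 kN, R_B = 131/6 kN

R_A = 199/6 kN, R_B = 131/6 kN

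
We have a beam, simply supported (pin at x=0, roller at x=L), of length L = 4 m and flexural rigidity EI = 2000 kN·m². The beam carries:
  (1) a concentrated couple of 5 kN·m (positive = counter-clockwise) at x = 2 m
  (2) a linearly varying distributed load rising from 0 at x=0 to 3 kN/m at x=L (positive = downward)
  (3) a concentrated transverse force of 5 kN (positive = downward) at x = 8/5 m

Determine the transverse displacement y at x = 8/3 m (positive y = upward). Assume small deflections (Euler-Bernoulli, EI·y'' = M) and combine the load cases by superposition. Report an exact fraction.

y(8/3) = -27469/6075000 m

Load 1 — applied couple M₀=5 kN·m at a=2 m (b=L-a=2):
  y_1 = (M₀x³/(6L)-M₀(x-a)²/2+C₁x)/EI  [x>a] with C₁=M₀(3b²-L²)/(6L)=-5/6 = (5·(8/3)³/(6·4)-5·((8/3)-2)²/2+(-5/6)·(8/3))/2000 = 1/3240 m
Load 2 — triangular load w₀=3 kN/m (0→w₀ over full span):
  y_2 = -w₀x(7L⁴-10L²x²+3x⁴)/(360LEI) = -3·(8/3)·(7·4⁴-10·4²·(8/3)²+3·(8/3)⁴)/(360·4·2000) = -68/30375 m
Load 3 — point force P=5 kN at a=8/5 m (b=L-a=12/5):
  y_3 = -Pa(L-x)(2Lx-a²-x²)/(6LEI)  [x>a] = -5·(8/5)·(4-(8/3))·(2·4·(8/3)-(8/5)²-(8/3)²)/(6·4·2000) = -656/253125 m
Superposition: y = Σ y_i = -27469/6075000 m ≈ -0.004522 m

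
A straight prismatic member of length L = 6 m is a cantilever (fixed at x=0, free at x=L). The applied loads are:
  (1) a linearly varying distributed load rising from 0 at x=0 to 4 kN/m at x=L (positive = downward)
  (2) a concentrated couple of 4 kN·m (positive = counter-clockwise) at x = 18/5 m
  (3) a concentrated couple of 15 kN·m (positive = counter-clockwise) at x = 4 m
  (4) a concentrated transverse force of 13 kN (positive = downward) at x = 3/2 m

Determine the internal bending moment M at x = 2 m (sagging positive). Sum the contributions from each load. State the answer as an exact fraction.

Load 1 — triangular load w₀=4 kN/m (0→w₀ over full span):
  M_1 = w₀Lx/2 - w₀L²/3 - w₀x³/(6L) = 4·6·2/2 - 4·6²/3 - 4·2³/(6·6) = -224/9 kN·m
Load 2 — applied couple M₀=4 kN·m at a=18/5 m (b=L-a=12/5):
  M_2 = M₀  [x≤a] = 4 = 4 kN·m
Load 3 — applied couple M₀=15 kN·m at a=4 m (b=L-a=2):
  M_3 = M₀  [x≤a] = 15 = 15 kN·m
Load 4 — point force P=13 kN at a=3/2 m (b=L-a=9/2):
  M_4 = 0  [x>a] = 0 kN·m
Superposition: M = Σ M_i = -53/9 kN·m ≈ -5.888889 kN·m

M(2) = -53/9 kN·m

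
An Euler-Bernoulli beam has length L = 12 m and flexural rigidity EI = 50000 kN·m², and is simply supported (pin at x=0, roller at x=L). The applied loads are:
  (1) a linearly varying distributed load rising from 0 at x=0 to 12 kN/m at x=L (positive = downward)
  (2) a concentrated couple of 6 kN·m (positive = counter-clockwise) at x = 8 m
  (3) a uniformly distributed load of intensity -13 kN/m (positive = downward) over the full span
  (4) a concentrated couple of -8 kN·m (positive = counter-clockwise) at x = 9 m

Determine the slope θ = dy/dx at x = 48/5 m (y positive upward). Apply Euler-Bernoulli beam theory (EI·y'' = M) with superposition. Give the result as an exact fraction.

θ(48/5) = -249979/31250000 rad

Load 1 — triangular load w₀=12 kN/m (0→w₀ over full span):
  θ_1 = -w₀(7L⁴-30L²x²+15x⁴)/(360LEI) = -12·(7·12⁴-30·12²·(48/5)²+15·(48/5)⁴)/(360·12·50000) = 13626/1953125 rad
Load 2 — applied couple M₀=6 kN·m at a=8 m (b=L-a=4):
  θ_2 = (M₀x²/(2L)-M₀(x-a)+C₁)/EI  [x>a] with C₁=M₀(3b²-L²)/(6L)=-8 = (6·(48/5)²/(2·12)-6·((48/5)-8)+(-8))/50000 = 17/156250 rad
Load 3 — uniform load w=-13 kN/m over full span:
  θ_3 = -w(L³-6Lx²+4x³)/(24EI) = -(-13)·(12³-6·12·(48/5)²+4·(48/5)³)/(24·50000) = -11583/781250 rad
Load 4 — applied couple M₀=-8 kN·m at a=9 m (b=L-a=3):
  θ_4 = (M₀x²/(2L)-M₀(x-a)+C₁)/EI  [x>a] with C₁=M₀(3b²-L²)/(6L)=13 = ((-8)·(48/5)²/(2·12)-(-8)·((48/5)-9)+13)/50000 = -323/1250000 rad
Superposition: θ = Σ θ_i = -249979/31250000 rad ≈ -0.007999 rad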